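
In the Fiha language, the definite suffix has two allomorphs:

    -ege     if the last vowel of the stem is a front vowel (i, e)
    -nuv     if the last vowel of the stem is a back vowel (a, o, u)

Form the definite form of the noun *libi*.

libiege

*libi*: last vowel = /i/, a front vowel → -ege → *libiege*.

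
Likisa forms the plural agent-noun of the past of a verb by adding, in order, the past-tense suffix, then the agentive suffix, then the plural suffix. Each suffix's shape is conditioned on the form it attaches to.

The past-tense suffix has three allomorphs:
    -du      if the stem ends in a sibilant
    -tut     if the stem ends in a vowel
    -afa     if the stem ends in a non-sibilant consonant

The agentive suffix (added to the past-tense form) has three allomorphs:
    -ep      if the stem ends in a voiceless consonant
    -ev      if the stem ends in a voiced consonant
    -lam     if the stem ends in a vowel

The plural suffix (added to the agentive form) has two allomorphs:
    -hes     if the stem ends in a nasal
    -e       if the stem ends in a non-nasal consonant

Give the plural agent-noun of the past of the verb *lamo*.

*lamo*: final sound = /o/, a vowel → -tut → *lamotut*.
Since the final sound of the past-tense form *lamotut* is /t/ (a voiceless consonant), it takes -ep, giving *lamotutep*.
The final consonant of the agentive form *lamotutep* is /p/, which is non-nasal, so the plural suffix is -e, giving *lamotutepe*.

lamotutepe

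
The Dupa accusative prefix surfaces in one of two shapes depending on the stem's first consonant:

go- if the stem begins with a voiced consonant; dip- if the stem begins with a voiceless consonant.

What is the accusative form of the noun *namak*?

gonamak

Since the first consonant of *namak* is /n/ (voiced), it takes go-, giving *gonamak*.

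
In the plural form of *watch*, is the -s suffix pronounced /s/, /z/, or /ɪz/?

The stem *watch* ends in a sibilant (/s, z, ʃ, ʒ, tʃ, dʒ/).
The plural suffix surfaces as /ɪz/ after sibilants, /s/ after other voiceless consonants, and /z/ after other voiced sounds.
So the plural -s on *watch* is pronounced /ɪz/.

/ɪz/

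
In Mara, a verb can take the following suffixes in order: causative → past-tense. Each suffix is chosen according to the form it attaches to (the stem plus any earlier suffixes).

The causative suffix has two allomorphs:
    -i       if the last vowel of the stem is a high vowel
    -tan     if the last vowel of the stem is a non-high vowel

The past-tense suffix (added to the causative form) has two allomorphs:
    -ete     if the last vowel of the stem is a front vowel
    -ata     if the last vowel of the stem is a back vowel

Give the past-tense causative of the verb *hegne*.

hegnetanata

Since the last vowel of *hegne* is /e/ (a non-high vowel), it takes -tan, giving *hegnetan*.
The last vowel of the causative form *hegnetan* is /a/, which is a back vowel, so the past-tense suffix is -ata, giving *hegnetanata*.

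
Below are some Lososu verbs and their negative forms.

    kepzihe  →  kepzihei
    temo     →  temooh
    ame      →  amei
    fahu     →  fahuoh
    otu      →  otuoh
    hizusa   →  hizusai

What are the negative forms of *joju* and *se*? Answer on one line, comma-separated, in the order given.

jojuoh, sei

The alternation tracks the last vowel of the stem — -oh when the last vowel of the stem is a rounded vowel (*temo*, *fahu*, *otu*); -i when the last vowel of the stem is an unrounded vowel (*kepzihe*, *ame*, *hizusa*).
Since the last vowel of *joju* is /u/ (a rounded vowel), it takes -oh, giving *jojuoh*.
Since the last vowel of *se* is /e/ (an unrounded vowel), it takes -i, giving *sei*.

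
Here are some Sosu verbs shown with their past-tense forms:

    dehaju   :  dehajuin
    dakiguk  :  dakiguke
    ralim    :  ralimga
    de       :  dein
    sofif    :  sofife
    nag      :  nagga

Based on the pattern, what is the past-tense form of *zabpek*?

The alternation tracks the final sound of the stem — -e when the stem ends in a voiceless consonant (*dakiguk*, *sofif*); -ga when the stem ends in a voiced consonant (*ralim*, *nag*); -in when the stem ends in a vowel (*dehaju*, *de*).
*zabpek* — final sound /k/ (a voiceless consonant) → -e → *zabpeke*.

zabpeke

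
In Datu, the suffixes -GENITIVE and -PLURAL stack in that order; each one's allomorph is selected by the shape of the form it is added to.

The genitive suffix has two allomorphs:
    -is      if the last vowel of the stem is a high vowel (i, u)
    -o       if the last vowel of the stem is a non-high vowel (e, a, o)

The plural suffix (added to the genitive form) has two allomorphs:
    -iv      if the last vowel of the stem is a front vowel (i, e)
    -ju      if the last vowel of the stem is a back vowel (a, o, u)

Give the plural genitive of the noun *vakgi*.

vakgiisiv

The last vowel of *vakgi* is /i/, which is a high vowel, so the genitive suffix is -is, giving *vakgiis*.
The genitive form *vakgiis*: last vowel = /i/, a front vowel → -iv → *vakgiisiv*.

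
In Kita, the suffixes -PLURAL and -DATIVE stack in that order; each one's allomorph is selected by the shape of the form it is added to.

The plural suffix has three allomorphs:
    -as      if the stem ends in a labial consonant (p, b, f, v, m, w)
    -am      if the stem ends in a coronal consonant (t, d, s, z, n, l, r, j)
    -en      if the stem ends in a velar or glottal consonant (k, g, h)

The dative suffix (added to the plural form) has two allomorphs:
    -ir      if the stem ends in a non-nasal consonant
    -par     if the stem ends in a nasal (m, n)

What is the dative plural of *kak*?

kakenpar

Since the final consonant of *kak* is /k/ (velar/glottal), it takes -en, giving *kaken*.
The plural form *kaken*: final consonant = /n/, a nasal → -par → *kakenpar*.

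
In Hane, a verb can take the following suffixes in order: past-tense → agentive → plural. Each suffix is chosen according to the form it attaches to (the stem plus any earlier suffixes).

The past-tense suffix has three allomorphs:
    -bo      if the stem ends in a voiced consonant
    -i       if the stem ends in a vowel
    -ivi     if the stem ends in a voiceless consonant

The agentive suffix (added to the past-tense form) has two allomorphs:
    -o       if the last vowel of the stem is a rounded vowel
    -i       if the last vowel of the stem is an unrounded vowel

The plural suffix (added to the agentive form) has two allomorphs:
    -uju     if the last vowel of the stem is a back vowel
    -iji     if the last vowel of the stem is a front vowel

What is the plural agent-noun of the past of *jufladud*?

Since the final sound of *jufladud* is /d/ (a voiced consonant), it takes -bo, giving *jufladudbo*.
The past-tense form *jufladudbo* — last vowel /o/ (a rounded vowel) → -o → *jufladudboo*.
Since the last vowel of the agentive form *jufladudboo* is /o/ (a back vowel), it takes -uju, giving *jufladudboouju*.

jufladudboouju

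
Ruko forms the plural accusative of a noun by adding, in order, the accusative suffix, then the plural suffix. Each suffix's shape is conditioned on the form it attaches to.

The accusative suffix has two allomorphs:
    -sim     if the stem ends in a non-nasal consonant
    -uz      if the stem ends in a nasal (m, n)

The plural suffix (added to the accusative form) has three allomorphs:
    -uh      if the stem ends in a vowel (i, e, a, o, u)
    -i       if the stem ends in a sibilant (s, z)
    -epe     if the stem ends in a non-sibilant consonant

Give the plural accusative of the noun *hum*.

*hum* — final consonant /m/ (a nasal) → -uz → *humuz*.
The accusative form *humuz* — final sound /z/ (a sibilant) → -i → *humuzi*.

humuzi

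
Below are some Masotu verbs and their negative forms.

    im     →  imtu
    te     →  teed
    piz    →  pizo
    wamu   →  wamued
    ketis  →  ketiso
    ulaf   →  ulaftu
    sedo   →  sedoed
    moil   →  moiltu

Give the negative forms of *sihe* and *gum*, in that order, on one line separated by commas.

Looking at the final sound of each stem: -o when the stem ends in a sibilant (*piz*, *ketis*); -tu when the stem ends in a non-sibilant consonant (*im*, *ulaf*, *moil*); -ed when the stem ends in a vowel (*te*, *wamu*, *sedo*).
The final sound of *sihe* is /e/, which is a vowel, so the suffix is -ed, giving *siheed*.
Since the final sound of *gum* is /m/ (a non-sibilant consonant), it takes -tu, giving *gumtu*.

siheed, gumtu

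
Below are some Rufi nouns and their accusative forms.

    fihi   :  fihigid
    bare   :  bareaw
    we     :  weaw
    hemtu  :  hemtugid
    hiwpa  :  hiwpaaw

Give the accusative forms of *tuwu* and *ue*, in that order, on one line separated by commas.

Looking at the last vowel of each stem: -gid when the last vowel of the stem is a high vowel (*fihi*, *hemtu*); -aw when the last vowel of the stem is a non-high vowel (*bare*, *we*, *hiwpa*).
*tuwu*: last vowel = /u/, a high vowel → -gid → *tuwugid*.
Since the last vowel of *ue* is /e/ (a non-high vowel), it takes -aw, giving *ueaw*.

tuwugid, ueaw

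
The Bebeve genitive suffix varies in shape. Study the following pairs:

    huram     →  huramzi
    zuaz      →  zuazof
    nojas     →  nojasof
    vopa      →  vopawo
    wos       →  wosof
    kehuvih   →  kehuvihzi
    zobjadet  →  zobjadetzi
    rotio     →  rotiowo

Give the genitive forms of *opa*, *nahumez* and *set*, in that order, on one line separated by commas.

The suffix is conditioned by the final sound: -of when the stem ends in a sibilant (*zuaz*, *nojas*, *wos*); -zi when the stem ends in a non-sibilant consonant (*huram*, *kehuvih*, *zobjadet*); -wo when the stem ends in a vowel (*vopa*, *rotio*).
*opa*: final sound = /a/, a vowel → -wo → *opawo*.
The final sound of *nahumez* is /z/, which is a sibilant, so the suffix is -of, giving *nahumezof*.
The final sound of *set* is /t/, which is a non-sibilant consonant, so the suffix is -zi, giving *setzi*.

opawo, nahumezof, setzi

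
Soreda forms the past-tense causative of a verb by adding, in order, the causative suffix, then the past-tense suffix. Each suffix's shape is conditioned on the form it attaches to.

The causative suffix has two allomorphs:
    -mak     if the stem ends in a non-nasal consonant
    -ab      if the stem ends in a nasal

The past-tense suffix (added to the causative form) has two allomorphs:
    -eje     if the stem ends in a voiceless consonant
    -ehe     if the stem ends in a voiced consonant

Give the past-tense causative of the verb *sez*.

sezmakeje

Since the final consonant of *sez* is /z/ (non-nasal), it takes -mak, giving *sezmak*.
The final consonant of the causative form *sezmak* is /k/, which is voiceless, so the past-tense suffix is -eje, giving *sezmakeje*.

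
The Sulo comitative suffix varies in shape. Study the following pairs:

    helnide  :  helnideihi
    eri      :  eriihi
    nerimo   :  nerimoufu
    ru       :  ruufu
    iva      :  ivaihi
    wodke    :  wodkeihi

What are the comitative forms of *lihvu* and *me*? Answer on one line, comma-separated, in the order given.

lihvuufu, meihi

The suffix is conditioned by the last vowel: -ufu when the last vowel of the stem is a rounded vowel (*nerimo*, *ru*); -ihi when the last vowel of the stem is an unrounded vowel (*helnide*, *eri*, *iva*, *wodke*).
*lihvu* — last vowel /u/ (a rounded vowel) → -ufu → *lihvuufu*.
*me* — last vowel /e/ (an unrounded vowel) → -ihi → *meihi*.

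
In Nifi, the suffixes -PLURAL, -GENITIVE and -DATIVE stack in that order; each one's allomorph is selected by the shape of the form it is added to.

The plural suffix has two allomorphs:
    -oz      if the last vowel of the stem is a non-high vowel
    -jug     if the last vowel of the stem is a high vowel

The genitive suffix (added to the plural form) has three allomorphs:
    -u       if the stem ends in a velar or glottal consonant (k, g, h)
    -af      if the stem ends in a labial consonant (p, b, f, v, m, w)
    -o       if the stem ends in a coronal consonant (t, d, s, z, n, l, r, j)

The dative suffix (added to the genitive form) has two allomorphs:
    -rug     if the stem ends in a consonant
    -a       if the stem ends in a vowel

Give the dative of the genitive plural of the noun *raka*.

rakaozoa

The last vowel of *raka* is /a/, which is a non-high vowel, so the plural suffix is -oz, giving *rakaoz*.
Since the final consonant of the plural form *rakaoz* is /z/ (coronal), it takes -o, giving *rakaozo*.
Since the final sound of the genitive form *rakaozo* is /o/ (a vowel), it takes -a, giving *rakaozoa*.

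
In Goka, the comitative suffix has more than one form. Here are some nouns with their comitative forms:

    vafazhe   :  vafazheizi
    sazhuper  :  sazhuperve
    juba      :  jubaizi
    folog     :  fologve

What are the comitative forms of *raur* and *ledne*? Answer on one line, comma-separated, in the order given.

raurve, ledneizi

Looking at the final sound of each stem: -ve when the stem ends in a consonant (*sazhuper*, *folog*); -izi when the stem ends in a vowel (*vafazhe*, *juba*).
The final sound of *raur* is /r/, which is a consonant, so the suffix is -ve, giving *raurve*.
The final sound of *ledne* is /e/, which is a vowel, so the suffix is -izi, giving *ledneizi*.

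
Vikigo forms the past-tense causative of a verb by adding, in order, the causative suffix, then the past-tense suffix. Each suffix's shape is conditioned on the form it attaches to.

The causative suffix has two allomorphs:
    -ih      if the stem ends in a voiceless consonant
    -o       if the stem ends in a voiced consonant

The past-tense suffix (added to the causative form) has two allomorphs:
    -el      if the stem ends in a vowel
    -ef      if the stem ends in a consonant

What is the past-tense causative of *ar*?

Since the final consonant of *ar* is /r/ (voiced), it takes -o, giving *aro*.
Since the final sound of the causative form *aro* is /o/ (a vowel), it takes -el, giving *aroel*.

aroel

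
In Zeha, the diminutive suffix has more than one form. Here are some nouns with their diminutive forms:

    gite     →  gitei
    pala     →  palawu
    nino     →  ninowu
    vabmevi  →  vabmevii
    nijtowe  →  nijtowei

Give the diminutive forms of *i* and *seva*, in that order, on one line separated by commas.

The suffix is conditioned by the last vowel: -i when the last vowel of the stem is a front vowel (*gite*, *vabmevi*, *nijtowe*); -wu when the last vowel of the stem is a back vowel (*pala*, *nino*).
*i*: last vowel = /i/, a front vowel → -i → *ii*.
Since the last vowel of *seva* is /a/ (a back vowel), it takes -wu, giving *sevawu*.

ii, sevawu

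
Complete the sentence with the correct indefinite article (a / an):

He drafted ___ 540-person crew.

The indefinite article is chosen by the initial *sound* of the following word, not its spelling.
The number *540* is spoken "five hundred …", beginning with /faɪv/ — a consonant sound.
So the article is *a*: He drafted a 540-person crew.

a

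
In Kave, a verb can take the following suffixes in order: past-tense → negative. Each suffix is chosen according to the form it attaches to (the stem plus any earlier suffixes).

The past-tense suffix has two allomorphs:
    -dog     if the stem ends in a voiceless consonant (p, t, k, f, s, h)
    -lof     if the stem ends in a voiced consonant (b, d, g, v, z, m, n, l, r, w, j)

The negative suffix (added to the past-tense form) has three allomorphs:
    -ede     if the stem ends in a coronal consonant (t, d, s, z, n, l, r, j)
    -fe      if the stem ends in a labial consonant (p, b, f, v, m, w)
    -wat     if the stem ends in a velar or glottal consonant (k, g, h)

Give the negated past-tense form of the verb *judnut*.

judnutdogwat

*judnut*: final consonant = /t/, voiceless → -dog → *judnutdog*.
The final consonant of the past-tense form *judnutdog* is /g/, which is velar/glottal, so the negative suffix is -wat, giving *judnutdogwat*.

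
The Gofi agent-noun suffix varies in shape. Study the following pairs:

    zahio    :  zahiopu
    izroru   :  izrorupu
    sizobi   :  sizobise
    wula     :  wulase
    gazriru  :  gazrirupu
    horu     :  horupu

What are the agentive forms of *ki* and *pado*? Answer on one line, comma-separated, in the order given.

kise, padopu

The pattern is rounding harmony: -pu when the last vowel of the stem is a rounded vowel (*zahio*, *izroru*, *gazriru*, *horu*); -se when the last vowel of the stem is an unrounded vowel (*sizobi*, *wula*).
Since the last vowel of *ki* is /i/ (an unrounded vowel), it takes -se, giving *kise*.
*pado* — last vowel /o/ (a rounded vowel) → -pu → *padopu*.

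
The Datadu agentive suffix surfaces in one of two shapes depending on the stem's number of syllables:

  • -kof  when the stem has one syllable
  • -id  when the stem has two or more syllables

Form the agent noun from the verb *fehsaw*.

fehsawid

*fehsaw* has 2 syllables, so the suffix is -id, giving *fehsawid*.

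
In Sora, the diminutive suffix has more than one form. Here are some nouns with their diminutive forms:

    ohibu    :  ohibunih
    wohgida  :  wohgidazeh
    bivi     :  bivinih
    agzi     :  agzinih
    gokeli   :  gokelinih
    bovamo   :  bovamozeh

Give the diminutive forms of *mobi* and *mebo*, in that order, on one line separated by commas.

The pattern is height harmony: -nih when the last vowel of the stem is a high vowel (*ohibu*, *bivi*, *agzi*, *gokeli*); -zeh when the last vowel of the stem is a non-high vowel (*wohgida*, *bovamo*).
Since the last vowel of *mobi* is /i/ (a high vowel), it takes -nih, giving *mobinih*.
*mebo* — last vowel /o/ (a non-high vowel) → -zeh → *mebozeh*.

mobinih, mebozeh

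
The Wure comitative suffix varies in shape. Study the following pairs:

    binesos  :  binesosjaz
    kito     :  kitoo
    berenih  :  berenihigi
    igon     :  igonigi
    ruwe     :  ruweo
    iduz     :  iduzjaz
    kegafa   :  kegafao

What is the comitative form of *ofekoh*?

ofekohigi

Looking at the final sound of each stem: -jaz when the stem ends in a sibilant (*binesos*, *iduz*); -igi when the stem ends in a non-sibilant consonant (*berenih*, *igon*); -o when the stem ends in a vowel (*kito*, *ruwe*, *kegafa*).
The final sound of *ofekoh* is /h/, which is a non-sibilant consonant, so the suffix is -igi, giving *ofekohigi*.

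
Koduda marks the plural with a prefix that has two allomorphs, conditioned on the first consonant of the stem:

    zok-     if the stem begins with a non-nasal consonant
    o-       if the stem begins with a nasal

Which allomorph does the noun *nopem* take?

o-

The first consonant of *nopem* is /n/, which is a nasal, so the prefix is o-.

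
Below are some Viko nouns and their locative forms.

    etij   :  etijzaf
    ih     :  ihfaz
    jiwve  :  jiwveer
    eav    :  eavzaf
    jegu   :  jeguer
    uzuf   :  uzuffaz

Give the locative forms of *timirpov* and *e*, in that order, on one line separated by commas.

The alternation tracks the final sound of the stem — -faz when the stem ends in a voiceless consonant (*ih*, *uzuf*); -zaf when the stem ends in a voiced consonant (*etij*, *eav*); -er when the stem ends in a vowel (*jiwve*, *jegu*).
*timirpov* — final sound /v/ (a voiced consonant) → -zaf → *timirpovzaf*.
*e* — final sound /e/ (a vowel) → -er → *eer*.

timirpovzaf, eer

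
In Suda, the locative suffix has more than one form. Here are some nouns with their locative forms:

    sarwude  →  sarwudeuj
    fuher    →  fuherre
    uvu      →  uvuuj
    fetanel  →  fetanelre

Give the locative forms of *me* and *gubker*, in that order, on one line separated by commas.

The pattern is consonant vs. vowel: -re when the stem ends in a consonant (*fuher*, *fetanel*); -uj when the stem ends in a vowel (*sarwude*, *uvu*).
*me*: final sound = /e/, a vowel → -uj → *meuj*.
The final sound of *gubker* is /r/, which is a consonant, so the suffix is -re, giving *gubkerre*.

meuj, gubkerre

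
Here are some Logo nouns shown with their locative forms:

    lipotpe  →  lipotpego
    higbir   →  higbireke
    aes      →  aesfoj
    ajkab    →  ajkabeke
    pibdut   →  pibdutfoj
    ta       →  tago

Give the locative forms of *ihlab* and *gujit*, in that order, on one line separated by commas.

ihlabeke, gujitfoj

Looking at the final sound of each stem: -foj when the stem ends in a voiceless consonant (*aes*, *pibdut*); -eke when the stem ends in a voiced consonant (*higbir*, *ajkab*); -go when the stem ends in a vowel (*lipotpe*, *ta*).
The final sound of *ihlab* is /b/, which is a voiced consonant, so the suffix is -eke, giving *ihlabeke*.
*gujit*: final sound = /t/, a voiceless consonant → -foj → *gujitfoj*.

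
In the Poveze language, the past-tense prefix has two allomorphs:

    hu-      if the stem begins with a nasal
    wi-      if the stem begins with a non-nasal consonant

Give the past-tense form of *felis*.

wifelis

*felis*: first consonant = /f/, non-nasal → wi- → *wifelis*.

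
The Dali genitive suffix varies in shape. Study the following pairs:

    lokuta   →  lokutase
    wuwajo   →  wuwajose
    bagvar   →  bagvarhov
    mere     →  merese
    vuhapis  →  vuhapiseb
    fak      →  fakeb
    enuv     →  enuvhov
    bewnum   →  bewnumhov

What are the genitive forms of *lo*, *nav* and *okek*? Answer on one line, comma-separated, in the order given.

The alternation tracks the final sound of the stem — -eb when the stem ends in a voiceless consonant (*vuhapis*, *fak*); -hov when the stem ends in a voiced consonant (*bagvar*, *enuv*, *bewnum*); -se when the stem ends in a vowel (*lokuta*, *wuwajo*, *mere*).
*lo*: final sound = /o/, a vowel → -se → *lose*.
*nav*: final sound = /v/, a voiced consonant → -hov → *navhov*.
*okek*: final sound = /k/, a voiceless consonant → -eb → *okekeb*.

lose, navhov, okekeb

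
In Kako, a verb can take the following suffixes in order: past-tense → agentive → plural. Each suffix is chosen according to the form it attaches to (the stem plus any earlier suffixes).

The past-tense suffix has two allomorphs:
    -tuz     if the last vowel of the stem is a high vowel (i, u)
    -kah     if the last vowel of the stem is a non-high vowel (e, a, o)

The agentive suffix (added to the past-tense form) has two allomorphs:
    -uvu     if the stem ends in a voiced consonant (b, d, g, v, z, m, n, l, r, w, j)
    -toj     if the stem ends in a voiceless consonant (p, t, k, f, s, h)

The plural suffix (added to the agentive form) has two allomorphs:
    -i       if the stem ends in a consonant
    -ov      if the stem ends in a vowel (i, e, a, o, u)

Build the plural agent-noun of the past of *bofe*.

Since the last vowel of *bofe* is /e/ (a non-high vowel), it takes -kah, giving *bofekah*.
Since the final consonant of the past-tense form *bofekah* is /h/ (voiceless), it takes -toj, giving *bofekahtoj*.
The final sound of the agentive form *bofekahtoj* is /j/, which is a consonant, so the plural suffix is -i, giving *bofekahtoji*.

bofekahtoji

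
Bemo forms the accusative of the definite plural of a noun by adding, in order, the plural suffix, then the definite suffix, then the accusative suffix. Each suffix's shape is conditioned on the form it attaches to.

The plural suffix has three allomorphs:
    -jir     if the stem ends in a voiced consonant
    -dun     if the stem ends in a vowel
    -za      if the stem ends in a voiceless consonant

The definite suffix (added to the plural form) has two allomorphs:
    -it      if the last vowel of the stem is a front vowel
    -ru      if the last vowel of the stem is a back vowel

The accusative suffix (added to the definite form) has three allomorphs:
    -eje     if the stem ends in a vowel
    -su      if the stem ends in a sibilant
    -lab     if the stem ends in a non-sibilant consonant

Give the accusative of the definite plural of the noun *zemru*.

*zemru*: final sound = /u/, a vowel → -dun → *zemrudun*.
The plural form *zemrudun*: last vowel = /u/, a back vowel → -ru → *zemrudunru*.
The definite form *zemrudunru* — final sound /u/ (a vowel) → -eje → *zemrudunrueje*.

zemrudunrueje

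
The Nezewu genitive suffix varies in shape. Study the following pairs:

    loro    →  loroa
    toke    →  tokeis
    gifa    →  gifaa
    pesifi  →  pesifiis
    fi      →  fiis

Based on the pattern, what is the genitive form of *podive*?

The alternation tracks the last vowel of the stem — -is when the last vowel of the stem is a front vowel (*toke*, *pesifi*, *fi*); -a when the last vowel of the stem is a back vowel (*loro*, *gifa*).
*podive*: last vowel = /e/, a front vowel → -is → *podiveis*.

podiveis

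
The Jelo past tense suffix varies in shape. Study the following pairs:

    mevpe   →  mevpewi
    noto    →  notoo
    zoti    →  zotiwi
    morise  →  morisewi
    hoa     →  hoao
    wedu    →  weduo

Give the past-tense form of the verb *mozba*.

The alternation tracks the last vowel of the stem — -wi when the last vowel of the stem is a front vowel (*mevpe*, *zoti*, *morise*); -o when the last vowel of the stem is a back vowel (*noto*, *hoa*, *wedu*).
Since the last vowel of *mozba* is /a/ (a back vowel), it takes -o, giving *mozbao*.

mozbao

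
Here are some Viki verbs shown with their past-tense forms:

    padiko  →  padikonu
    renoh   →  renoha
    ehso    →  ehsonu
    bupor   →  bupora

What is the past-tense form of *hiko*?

hikonu

Looking at the final sound of each stem: -a when the stem ends in a consonant (*renoh*, *bupor*); -nu when the stem ends in a vowel (*padiko*, *ehso*).
*hiko* — final sound /o/ (a vowel) → -nu → *hikonu*.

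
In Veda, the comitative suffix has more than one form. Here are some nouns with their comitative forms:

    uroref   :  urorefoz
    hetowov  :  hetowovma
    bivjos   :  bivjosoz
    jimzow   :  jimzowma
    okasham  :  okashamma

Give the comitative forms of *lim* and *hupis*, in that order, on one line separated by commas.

limma, hupisoz

The suffix is conditioned by the final consonant: -oz when the stem ends in a voiceless consonant (*uroref*, *bivjos*); -ma when the stem ends in a voiced consonant (*hetowov*, *jimzow*, *okasham*).
Since the final consonant of *lim* is /m/ (voiced), it takes -ma, giving *limma*.
Since the final consonant of *hupis* is /s/ (voiceless), it takes -oz, giving *hupisoz*.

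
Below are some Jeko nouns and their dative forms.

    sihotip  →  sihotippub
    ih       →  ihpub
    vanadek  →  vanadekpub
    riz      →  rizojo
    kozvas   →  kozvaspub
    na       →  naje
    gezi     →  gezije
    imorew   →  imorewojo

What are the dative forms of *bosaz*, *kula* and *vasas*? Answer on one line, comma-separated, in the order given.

bosazojo, kulaje, vasaspub

The alternation tracks the final sound of the stem — -pub when the stem ends in a voiceless consonant (*sihotip*, *ih*, *vanadek*, *kozvas*); -ojo when the stem ends in a voiced consonant (*riz*, *imorew*); -je when the stem ends in a vowel (*na*, *gezi*).
Since the final sound of *bosaz* is /z/ (a voiced consonant), it takes -ojo, giving *bosazojo*.
The final sound of *kula* is /a/, which is a vowel, so the suffix is -je, giving *kulaje*.
Since the final sound of *vasas* is /s/ (a voiceless consonant), it takes -pub, giving *vasaspub*.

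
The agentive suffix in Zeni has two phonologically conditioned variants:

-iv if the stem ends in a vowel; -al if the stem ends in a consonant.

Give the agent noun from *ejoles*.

*ejoles*: final sound = /s/, a consonant → -al → *ejolesal*.

ejolesal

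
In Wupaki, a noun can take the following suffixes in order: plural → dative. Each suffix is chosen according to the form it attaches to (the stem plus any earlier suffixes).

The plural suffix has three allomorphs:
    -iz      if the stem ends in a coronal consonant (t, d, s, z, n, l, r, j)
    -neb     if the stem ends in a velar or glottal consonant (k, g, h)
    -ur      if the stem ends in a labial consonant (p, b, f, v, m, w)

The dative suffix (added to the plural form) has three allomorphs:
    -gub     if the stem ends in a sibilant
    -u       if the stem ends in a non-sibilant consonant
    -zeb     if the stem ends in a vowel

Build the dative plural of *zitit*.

zititizgub

Since the final consonant of *zitit* is /t/ (coronal), it takes -iz, giving *zititiz*.
Since the final sound of the plural form *zititiz* is /z/ (a sibilant), it takes -gub, giving *zititizgub*.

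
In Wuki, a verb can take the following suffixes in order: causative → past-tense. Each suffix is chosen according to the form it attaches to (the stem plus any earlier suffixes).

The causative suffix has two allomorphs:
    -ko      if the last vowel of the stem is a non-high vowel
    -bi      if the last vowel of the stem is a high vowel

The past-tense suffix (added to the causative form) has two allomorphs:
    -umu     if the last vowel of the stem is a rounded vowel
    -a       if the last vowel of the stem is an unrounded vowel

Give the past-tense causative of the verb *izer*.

*izer*: last vowel = /e/, a non-high vowel → -ko → *izerko*.
Since the last vowel of the causative form *izerko* is /o/ (a rounded vowel), it takes -umu, giving *izerkoumu*.

izerkoumu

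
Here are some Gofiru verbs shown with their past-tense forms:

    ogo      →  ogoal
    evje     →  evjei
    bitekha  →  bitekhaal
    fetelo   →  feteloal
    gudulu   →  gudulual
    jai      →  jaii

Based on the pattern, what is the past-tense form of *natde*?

natdei

The suffix is conditioned by the last vowel: -i when the last vowel of the stem is a front vowel (*evje*, *jai*); -al when the last vowel of the stem is a back vowel (*ogo*, *bitekha*, *fetelo*, *gudulu*).
*natde*: last vowel = /e/, a front vowel → -i → *natdei*.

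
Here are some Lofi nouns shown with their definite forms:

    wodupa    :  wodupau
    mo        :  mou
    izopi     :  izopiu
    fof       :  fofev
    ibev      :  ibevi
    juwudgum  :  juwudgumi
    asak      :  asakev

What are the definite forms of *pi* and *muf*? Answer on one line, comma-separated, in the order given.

piu, mufev

The suffix is conditioned by the final sound: -ev when the stem ends in a voiceless consonant (*fof*, *asak*); -i when the stem ends in a voiced consonant (*ibev*, *juwudgum*); -u when the stem ends in a vowel (*wodupa*, *mo*, *izopi*).
*pi*: final sound = /i/, a vowel → -u → *piu*.
*muf*: final sound = /f/, a voiceless consonant → -ev → *mufev*.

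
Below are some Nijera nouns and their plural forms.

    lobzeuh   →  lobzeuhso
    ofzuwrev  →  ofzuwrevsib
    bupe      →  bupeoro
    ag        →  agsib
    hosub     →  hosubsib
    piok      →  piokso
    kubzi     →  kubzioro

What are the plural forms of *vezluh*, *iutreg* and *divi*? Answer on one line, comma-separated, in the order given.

The suffix is conditioned by the final sound: -so when the stem ends in a voiceless consonant (*lobzeuh*, *piok*); -sib when the stem ends in a voiced consonant (*ofzuwrev*, *ag*, *hosub*); -oro when the stem ends in a vowel (*bupe*, *kubzi*).
*vezluh* — final sound /h/ (a voiceless consonant) → -so → *vezluhso*.
*iutreg*: final sound = /g/, a voiced consonant → -sib → *iutregsib*.
The final sound of *divi* is /i/, which is a vowel, so the suffix is -oro, giving *divioro*.

vezluhso, iutregsib, divioro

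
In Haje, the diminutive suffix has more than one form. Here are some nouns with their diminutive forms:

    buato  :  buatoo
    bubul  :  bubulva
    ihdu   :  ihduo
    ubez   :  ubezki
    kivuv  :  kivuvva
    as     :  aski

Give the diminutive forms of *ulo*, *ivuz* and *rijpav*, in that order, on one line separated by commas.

uloo, ivuzki, rijpavva

The suffix is conditioned by the final sound: -ki when the stem ends in a sibilant (*ubez*, *as*); -va when the stem ends in a non-sibilant consonant (*bubul*, *kivuv*); -o when the stem ends in a vowel (*buato*, *ihdu*).
*ulo* — final sound /o/ (a vowel) → -o → *uloo*.
*ivuz* — final sound /z/ (a sibilant) → -ki → *ivuzki*.
*rijpav* — final sound /v/ (a non-sibilant consonant) → -va → *rijpavva*.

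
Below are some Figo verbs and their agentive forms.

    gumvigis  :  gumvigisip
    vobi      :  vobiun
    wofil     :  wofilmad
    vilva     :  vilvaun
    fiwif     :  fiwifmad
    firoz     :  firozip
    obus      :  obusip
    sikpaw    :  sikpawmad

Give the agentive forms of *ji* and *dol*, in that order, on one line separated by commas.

jiun, dolmad

The alternation tracks the final sound of the stem — -ip when the stem ends in a sibilant (*gumvigis*, *firoz*, *obus*); -mad when the stem ends in a non-sibilant consonant (*wofil*, *fiwif*, *sikpaw*); -un when the stem ends in a vowel (*vobi*, *vilva*).
The final sound of *ji* is /i/, which is a vowel, so the suffix is -un, giving *jiun*.
Since the final sound of *dol* is /l/ (a non-sibilant consonant), it takes -mad, giving *dolmad*.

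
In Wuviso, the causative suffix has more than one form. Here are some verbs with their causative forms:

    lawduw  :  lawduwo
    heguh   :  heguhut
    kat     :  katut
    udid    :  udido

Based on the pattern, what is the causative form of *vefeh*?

The pattern is voicing of the final consonant: -ut when the stem ends in a voiceless consonant (*heguh*, *kat*); -o when the stem ends in a voiced consonant (*lawduw*, *udid*).
The final consonant of *vefeh* is /h/, which is voiceless, so the suffix is -ut, giving *vefehut*.

vefehut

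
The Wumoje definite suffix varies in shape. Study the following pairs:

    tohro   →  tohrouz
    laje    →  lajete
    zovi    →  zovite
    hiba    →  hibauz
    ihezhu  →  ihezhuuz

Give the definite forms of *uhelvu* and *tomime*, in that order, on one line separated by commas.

uhelvuuz, tomimete

The pattern is front/back vowel harmony: -te when the last vowel of the stem is a front vowel (*laje*, *zovi*); -uz when the last vowel of the stem is a back vowel (*tohro*, *hiba*, *ihezhu*).
*uhelvu*: last vowel = /u/, a back vowel → -uz → *uhelvuuz*.
Since the last vowel of *tomime* is /e/ (a front vowel), it takes -te, giving *tomimete*.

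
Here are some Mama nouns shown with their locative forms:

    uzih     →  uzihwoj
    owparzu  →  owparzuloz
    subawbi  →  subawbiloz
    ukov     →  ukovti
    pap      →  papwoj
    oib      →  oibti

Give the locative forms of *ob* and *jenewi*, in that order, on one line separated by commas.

Looking at the final sound of each stem: -woj when the stem ends in a voiceless consonant (*uzih*, *pap*); -ti when the stem ends in a voiced consonant (*ukov*, *oib*); -loz when the stem ends in a vowel (*owparzu*, *subawbi*).
*ob*: final sound = /b/, a voiced consonant → -ti → *obti*.
The final sound of *jenewi* is /i/, which is a vowel, so the suffix is -loz, giving *jenewiloz*.

obti, jenewiloz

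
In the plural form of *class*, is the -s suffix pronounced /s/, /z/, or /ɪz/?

/ɪz/

The stem *class* ends in a sibilant (/s, z, ʃ, ʒ, tʃ, dʒ/).
The plural suffix surfaces as /ɪz/ after sibilants, /s/ after other voiceless consonants, and /z/ after other voiced sounds.
So the plural -s on *class* is pronounced /ɪz/.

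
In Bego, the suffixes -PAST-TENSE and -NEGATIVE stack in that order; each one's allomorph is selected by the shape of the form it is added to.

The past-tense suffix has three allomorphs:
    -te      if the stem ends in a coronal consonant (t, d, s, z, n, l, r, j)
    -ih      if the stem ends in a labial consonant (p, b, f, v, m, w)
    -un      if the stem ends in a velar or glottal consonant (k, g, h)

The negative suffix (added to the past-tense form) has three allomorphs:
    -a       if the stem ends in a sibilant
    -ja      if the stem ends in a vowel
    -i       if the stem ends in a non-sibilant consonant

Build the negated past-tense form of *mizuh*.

Since the final consonant of *mizuh* is /h/ (velar/glottal), it takes -un, giving *mizuhun*.
The final sound of the past-tense form *mizuhun* is /n/, which is a non-sibilant consonant, so the negative suffix is -i, giving *mizuhuni*.

mizuhuni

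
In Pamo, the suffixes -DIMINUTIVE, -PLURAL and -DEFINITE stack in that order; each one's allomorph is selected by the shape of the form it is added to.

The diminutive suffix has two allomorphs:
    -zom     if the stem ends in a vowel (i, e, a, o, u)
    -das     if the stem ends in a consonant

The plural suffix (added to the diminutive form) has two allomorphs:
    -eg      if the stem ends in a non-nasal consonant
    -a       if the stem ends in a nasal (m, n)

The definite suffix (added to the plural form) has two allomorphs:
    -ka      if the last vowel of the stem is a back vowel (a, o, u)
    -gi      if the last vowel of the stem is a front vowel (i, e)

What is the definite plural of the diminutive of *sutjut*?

*sutjut*: final sound = /t/, a consonant → -das → *sutjutdas*.
The diminutive form *sutjutdas* — final consonant /s/ (non-nasal) → -eg → *sutjutdaseg*.
The plural form *sutjutdaseg* — last vowel /e/ (a front vowel) → -gi → *sutjutdaseggi*.

sutjutdaseggi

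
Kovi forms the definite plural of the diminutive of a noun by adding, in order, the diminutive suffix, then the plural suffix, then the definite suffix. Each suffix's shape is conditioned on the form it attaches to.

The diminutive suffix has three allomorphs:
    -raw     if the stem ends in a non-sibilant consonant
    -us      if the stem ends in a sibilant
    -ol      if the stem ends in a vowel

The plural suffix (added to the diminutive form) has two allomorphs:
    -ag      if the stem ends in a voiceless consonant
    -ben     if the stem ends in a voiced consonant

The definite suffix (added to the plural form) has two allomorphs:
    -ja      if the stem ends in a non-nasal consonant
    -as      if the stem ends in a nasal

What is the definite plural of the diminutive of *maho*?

*maho* — final sound /o/ (a vowel) → -ol → *mahool*.
The final consonant of the diminutive form *mahool* is /l/, which is voiced, so the plural suffix is -ben, giving *mahoolben*.
The final consonant of the plural form *mahoolben* is /n/, which is a nasal, so the definite suffix is -as, giving *mahoolbenas*.

mahoolbenas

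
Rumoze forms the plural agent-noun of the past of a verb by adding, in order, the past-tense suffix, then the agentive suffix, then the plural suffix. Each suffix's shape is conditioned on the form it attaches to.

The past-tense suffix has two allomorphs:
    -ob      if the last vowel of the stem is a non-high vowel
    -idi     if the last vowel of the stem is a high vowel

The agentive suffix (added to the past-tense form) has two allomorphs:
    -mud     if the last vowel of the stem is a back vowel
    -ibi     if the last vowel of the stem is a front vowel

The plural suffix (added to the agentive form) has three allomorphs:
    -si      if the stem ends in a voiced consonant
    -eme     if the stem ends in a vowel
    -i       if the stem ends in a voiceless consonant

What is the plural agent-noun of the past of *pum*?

pumidiibieme

*pum* — last vowel /u/ (a high vowel) → -idi → *pumidi*.
Since the last vowel of the past-tense form *pumidi* is /i/ (a front vowel), it takes -ibi, giving *pumidiibi*.
The agentive form *pumidiibi*: final sound = /i/, a vowel → -eme → *pumidiibieme*.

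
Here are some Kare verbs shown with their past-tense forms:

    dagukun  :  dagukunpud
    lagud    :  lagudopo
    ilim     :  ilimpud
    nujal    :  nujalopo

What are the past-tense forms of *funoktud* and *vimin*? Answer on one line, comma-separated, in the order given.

The suffix is conditioned by the final consonant: -pud when the stem ends in a nasal (*dagukun*, *ilim*); -opo when the stem ends in a non-nasal consonant (*lagud*, *nujal*).
Since the final consonant of *funoktud* is /d/ (non-nasal), it takes -opo, giving *funoktudopo*.
Since the final consonant of *vimin* is /n/ (a nasal), it takes -pud, giving *viminpud*.

funoktudopo, viminpud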